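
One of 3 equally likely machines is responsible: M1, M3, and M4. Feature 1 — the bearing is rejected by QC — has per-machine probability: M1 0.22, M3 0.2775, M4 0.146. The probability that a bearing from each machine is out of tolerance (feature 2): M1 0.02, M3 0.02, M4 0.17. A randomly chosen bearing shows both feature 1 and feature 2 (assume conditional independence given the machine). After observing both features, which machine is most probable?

M4

Since the prior is uniform, the posterior is proportional to the likelihood:
  M1: 0.22 × 0.02 = 0.0044
  M3: 0.2775 × 0.02 = 0.00555
  M4: 0.146 × 0.17 = 0.02482
Total = 0.03477.
Largest term belongs to M4, so M4 is most probable.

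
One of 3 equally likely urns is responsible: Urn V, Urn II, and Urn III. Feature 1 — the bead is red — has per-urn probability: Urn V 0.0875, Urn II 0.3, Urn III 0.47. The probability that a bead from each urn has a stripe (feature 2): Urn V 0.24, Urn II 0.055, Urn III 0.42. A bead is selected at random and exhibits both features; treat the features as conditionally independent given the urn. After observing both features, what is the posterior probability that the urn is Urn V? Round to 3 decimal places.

0.089

Since the prior is uniform, the posterior is proportional to the likelihood:
  Urn V: 0.0875 × 0.24 = 0.021
  Urn II: 0.3 × 0.055 = 0.0165
  Urn III: 0.47 × 0.42 = 0.1974
Sum = 0.2349.
P(Urn V | evidence) = 0.021 / 0.2349 ≈ 0.089.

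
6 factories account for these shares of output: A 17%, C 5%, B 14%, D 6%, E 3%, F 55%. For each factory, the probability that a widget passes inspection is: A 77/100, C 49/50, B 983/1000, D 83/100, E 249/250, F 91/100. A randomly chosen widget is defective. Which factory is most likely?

Taking complements, P(defective | each) = A 0.23, C 0.02, B 0.017, D 0.17, E 0.004, F 0.09.
By Bayes' rule, posterior ∝ prior × likelihood:
  A: 0.17 × 0.23 = 0.0391
  C: 0.05 × 0.02 = 0.001
  B: 0.14 × 0.017 = 0.00238
  D: 0.06 × 0.17 = 0.0102
  E: 0.03 × 0.004 = 0.00012
  F: 0.55 × 0.09 = 0.0495
Normalizing constant = 0.1023.
Largest term belongs to F, so F is most probable.

F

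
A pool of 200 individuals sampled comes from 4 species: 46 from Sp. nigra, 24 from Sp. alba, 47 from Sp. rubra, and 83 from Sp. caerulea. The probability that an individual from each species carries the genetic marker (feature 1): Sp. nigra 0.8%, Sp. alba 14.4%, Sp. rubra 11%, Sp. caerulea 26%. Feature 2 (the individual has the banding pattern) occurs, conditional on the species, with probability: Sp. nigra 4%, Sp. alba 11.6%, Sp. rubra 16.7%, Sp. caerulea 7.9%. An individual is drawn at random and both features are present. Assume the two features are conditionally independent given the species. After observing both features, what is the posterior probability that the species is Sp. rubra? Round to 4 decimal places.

0.2894

Unnormalized posteriors (prior × likelihood):
  Sp. nigra: 0.23 × 0.008 × 0.04 = 0.0000736
  Sp. alba: 0.12 × 0.144 × 0.116 = 0.00200448
  Sp. rubra: 0.235 × 0.11 × 0.167 = 0.00431695
  Sp. caerulea: 0.415 × 0.26 × 0.079 = 0.0085241
Total = 0.01491913.
P(Sp. rubra | evidence) = 0.00431695 / 0.01491913 ≈ 0.2894.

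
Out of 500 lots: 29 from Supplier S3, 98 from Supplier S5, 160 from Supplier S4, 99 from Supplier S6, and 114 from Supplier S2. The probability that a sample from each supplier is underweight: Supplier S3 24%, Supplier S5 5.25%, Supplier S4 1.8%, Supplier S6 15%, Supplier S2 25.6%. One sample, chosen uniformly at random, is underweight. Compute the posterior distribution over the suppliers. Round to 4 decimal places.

Supplier S3 0.1179, Supplier S5 0.0872, Supplier S4 0.0488, Supplier S6 0.2516, Supplier S2 0.4945

Compute prior × likelihood for every hypothesis:
  Supplier S3: 0.058 × 0.24 = 0.01392
  Supplier S5: 0.196 × 0.0525 = 0.01029
  Supplier S4: 0.32 × 0.018 = 0.00576
  Supplier S6: 0.198 × 0.15 = 0.0297
  Supplier S2: 0.228 × 0.256 = 0.058368
Sum = 0.118038.
P(Supplier S3 | underweight) = 0.01392/0.118038 ≈ 0.1179
P(Supplier S5 | underweight) = 0.01029/0.118038 ≈ 0.0872
P(Supplier S4 | underweight) = 0.00576/0.118038 ≈ 0.0488
P(Supplier S6 | underweight) = 0.0297/0.118038 ≈ 0.2516
P(Supplier S2 | underweight) = 0.058368/0.118038 ≈ 0.4945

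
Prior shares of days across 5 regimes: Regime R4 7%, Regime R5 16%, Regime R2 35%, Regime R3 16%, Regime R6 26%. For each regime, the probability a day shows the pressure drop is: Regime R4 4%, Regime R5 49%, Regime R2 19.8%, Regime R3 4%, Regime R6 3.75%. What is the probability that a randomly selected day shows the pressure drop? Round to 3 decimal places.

Unnormalized posteriors (prior × likelihood):
  Regime R4: 0.07 × 0.04 = 0.0028
  Regime R5: 0.16 × 0.49 = 0.0784
  Regime R2: 0.35 × 0.198 = 0.0693
  Regime R3: 0.16 × 0.04 = 0.0064
  Regime R6: 0.26 × 0.0375 = 0.00975
P(drop) = 0.0028 + 0.0784 + 0.0693 + 0.0064 + 0.00975 = 0.16665 → 0.167.

0.167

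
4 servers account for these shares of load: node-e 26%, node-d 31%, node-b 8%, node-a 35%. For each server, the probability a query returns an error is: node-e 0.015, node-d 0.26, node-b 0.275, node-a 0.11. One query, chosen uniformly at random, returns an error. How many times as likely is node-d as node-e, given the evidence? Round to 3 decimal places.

Compute prior × likelihood for every hypothesis:
  node-e: 0.26 × 0.015 = 0.0039
  node-d: 0.31 × 0.26 = 0.0806
  node-b: 0.08 × 0.275 = 0.022
  node-a: 0.35 × 0.11 = 0.0385
Sum = 0.145.
The ratio is 0.0806 / 0.0039 (the normalizer cancels) = 20.667.

20.667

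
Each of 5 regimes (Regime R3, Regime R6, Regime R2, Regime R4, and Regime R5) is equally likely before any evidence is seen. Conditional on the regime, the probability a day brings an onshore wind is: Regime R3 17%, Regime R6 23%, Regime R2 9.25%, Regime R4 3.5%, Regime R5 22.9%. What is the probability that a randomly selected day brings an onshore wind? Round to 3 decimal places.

0.151

With a uniform prior (1/5 each), posterior ∝ likelihood:
  Regime R3: 0.17
  Regime R6: 0.23
  Regime R2: 0.0925
  Regime R4: 0.035
  Regime R5: 0.229
P(onshore) = (1/5) × (0.17 + 0.23 + 0.0925 + 0.035 + 0.229) = 0.7565/5 ≈ 0.151.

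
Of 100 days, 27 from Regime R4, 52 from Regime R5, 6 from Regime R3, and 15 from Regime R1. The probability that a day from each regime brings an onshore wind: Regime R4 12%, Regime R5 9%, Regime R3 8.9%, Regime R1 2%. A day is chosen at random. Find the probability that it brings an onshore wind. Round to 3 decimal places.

0.088

Prior × likelihood for each hypothesis:
  Regime R4: 0.27 × 0.12 = 0.0324
  Regime R5: 0.52 × 0.09 = 0.0468
  Regime R3: 0.06 × 0.089 = 0.00534
  Regime R1: 0.15 × 0.02 = 0.003
P(onshore) = 0.0324 + 0.0468 + 0.00534 + 0.003 = 0.08754 → 0.088.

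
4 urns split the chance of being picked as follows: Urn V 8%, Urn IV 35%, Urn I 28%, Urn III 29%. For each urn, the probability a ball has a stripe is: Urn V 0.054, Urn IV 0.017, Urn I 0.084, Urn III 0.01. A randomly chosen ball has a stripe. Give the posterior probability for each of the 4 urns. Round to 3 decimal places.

Compute prior × likelihood for every hypothesis:
  Urn V: 0.08 × 0.054 = 0.00432
  Urn IV: 0.35 × 0.017 = 0.00595
  Urn I: 0.28 × 0.084 = 0.02352
  Urn III: 0.29 × 0.01 = 0.0029
Normalizing constant = 0.03669.
P(Urn V | striped) = 0.00432/0.03669 ≈ 0.118
P(Urn IV | striped) = 0.00595/0.03669 ≈ 0.162
P(Urn I | striped) = 0.02352/0.03669 ≈ 0.641
P(Urn III | striped) = 0.0029/0.03669 ≈ 0.079

Urn V 0.118, Urn IV 0.162, Urn I 0.641, Urn III 0.079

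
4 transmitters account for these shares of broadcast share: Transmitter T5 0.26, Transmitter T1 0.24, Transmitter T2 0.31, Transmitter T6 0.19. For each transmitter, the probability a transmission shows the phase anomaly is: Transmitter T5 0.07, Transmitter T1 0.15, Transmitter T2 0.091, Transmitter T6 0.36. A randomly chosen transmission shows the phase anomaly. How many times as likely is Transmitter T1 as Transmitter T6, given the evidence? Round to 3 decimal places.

Prior × likelihood for each hypothesis:
  Transmitter T5: 0.26 × 0.07 = 0.0182
  Transmitter T1: 0.24 × 0.15 = 0.036
  Transmitter T2: 0.31 × 0.091 = 0.02821
  Transmitter T6: 0.19 × 0.36 = 0.0684
Total = 0.15081.
The ratio is 0.036 / 0.0684 (the normalizer cancels) = 0.526.

0.526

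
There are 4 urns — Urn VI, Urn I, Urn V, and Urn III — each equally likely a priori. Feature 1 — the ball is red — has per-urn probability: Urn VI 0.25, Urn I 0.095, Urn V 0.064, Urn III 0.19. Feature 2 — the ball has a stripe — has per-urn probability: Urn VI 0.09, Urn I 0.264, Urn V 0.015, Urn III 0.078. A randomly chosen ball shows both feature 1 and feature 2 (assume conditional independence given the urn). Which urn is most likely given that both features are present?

Urn I

Since the prior is uniform, the posterior is proportional to the likelihood:
  Urn VI: 0.25 × 0.09 = 0.0225
  Urn I: 0.095 × 0.264 = 0.02508
  Urn V: 0.064 × 0.015 = 0.00096
  Urn III: 0.19 × 0.078 = 0.01482
Normalizing constant = 0.06336.
Largest term belongs to Urn I, so Urn I is most probable.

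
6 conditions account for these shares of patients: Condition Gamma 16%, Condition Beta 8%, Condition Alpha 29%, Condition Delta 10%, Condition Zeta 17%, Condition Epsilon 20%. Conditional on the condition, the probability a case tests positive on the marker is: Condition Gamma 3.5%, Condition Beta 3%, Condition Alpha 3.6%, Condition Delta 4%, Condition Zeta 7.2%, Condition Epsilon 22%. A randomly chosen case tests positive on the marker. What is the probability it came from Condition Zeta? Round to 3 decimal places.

0.156

By Bayes' rule, posterior ∝ prior × likelihood:
  Condition Gamma: 0.16 × 0.035 = 0.0056
  Condition Beta: 0.08 × 0.03 = 0.0024
  Condition Alpha: 0.29 × 0.036 = 0.01044
  Condition Delta: 0.1 × 0.04 = 0.004
  Condition Zeta: 0.17 × 0.072 = 0.01224
  Condition Epsilon: 0.2 × 0.22 = 0.044
Sum = 0.07868.
P(Condition Zeta | evidence) = 0.01224 / 0.07868 ≈ 0.156.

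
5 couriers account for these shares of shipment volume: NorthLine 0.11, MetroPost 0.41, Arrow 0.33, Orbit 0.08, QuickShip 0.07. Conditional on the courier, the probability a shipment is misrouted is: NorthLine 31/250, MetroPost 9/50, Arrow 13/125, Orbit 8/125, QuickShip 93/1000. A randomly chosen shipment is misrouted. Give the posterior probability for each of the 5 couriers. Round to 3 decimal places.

NorthLine 0.102, MetroPost 0.553, Arrow 0.257, Orbit 0.038, QuickShip 0.049

Prior × likelihood for each hypothesis:
  NorthLine: 0.11 × 0.124 = 0.01364
  MetroPost: 0.41 × 0.18 = 0.0738
  Arrow: 0.33 × 0.104 = 0.03432
  Orbit: 0.08 × 0.064 = 0.00512
  QuickShip: 0.07 × 0.093 = 0.00651
Total = 0.13339.
P(NorthLine | misrouted) = 0.01364/0.13339 ≈ 0.102
P(MetroPost | misrouted) = 0.0738/0.13339 ≈ 0.553
P(Arrow | misrouted) = 0.03432/0.13339 ≈ 0.257
P(Orbit | misrouted) = 0.00512/0.13339 ≈ 0.038
P(QuickShip | misrouted) = 0.00651/0.13339 ≈ 0.049
(Check: 0.102+0.553+0.257+0.038+0.049 = 0.999.)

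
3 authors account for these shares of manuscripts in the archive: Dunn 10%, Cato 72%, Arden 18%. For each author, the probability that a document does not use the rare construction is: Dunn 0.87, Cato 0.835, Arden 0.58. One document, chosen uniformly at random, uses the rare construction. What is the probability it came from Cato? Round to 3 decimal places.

Taking complements, P(rare-form | each) = Dunn 0.13, Cato 0.165, Arden 0.42.
Compute prior × likelihood for every hypothesis:
  Dunn: 0.1 × 0.13 = 0.013
  Cato: 0.72 × 0.165 = 0.1188
  Arden: 0.18 × 0.42 = 0.0756
Sum = 0.2074.
P(Cato | evidence) = 0.1188 / 0.2074 ≈ 0.573.

0.573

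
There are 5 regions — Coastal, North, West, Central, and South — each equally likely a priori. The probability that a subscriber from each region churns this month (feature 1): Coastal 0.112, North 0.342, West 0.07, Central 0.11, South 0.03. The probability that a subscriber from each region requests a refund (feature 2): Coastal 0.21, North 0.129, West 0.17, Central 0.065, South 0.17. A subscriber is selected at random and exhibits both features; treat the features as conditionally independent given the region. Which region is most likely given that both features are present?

North

Since the prior is uniform, the posterior is proportional to the likelihood:
  Coastal: 0.112 × 0.21 = 0.02352
  North: 0.342 × 0.129 = 0.044118
  West: 0.07 × 0.17 = 0.0119
  Central: 0.11 × 0.065 = 0.00715
  South: 0.03 × 0.17 = 0.0051
Sum = 0.091788.
Largest term belongs to North, so North is most probable.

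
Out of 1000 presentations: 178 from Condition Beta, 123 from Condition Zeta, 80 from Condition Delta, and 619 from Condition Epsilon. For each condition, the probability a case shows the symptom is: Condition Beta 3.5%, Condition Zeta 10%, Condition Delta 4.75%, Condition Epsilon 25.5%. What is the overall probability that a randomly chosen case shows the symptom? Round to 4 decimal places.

0.1802

Prior × likelihood for each hypothesis:
  Condition Beta: 0.178 × 0.035 = 0.00623
  Condition Zeta: 0.123 × 0.1 = 0.0123
  Condition Delta: 0.08 × 0.0475 = 0.0038
  Condition Epsilon: 0.619 × 0.255 = 0.157845
P(symptomatic) = 0.00623 + 0.0123 + 0.0038 + 0.157845 = 0.180175 → 0.1802.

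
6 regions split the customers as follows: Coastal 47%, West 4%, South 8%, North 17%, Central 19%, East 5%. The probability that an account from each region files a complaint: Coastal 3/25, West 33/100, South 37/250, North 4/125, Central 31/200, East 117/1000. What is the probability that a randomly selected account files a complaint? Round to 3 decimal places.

0.122

Compute prior × likelihood for every hypothesis:
  Coastal: 0.47 × 0.12 = 0.0564
  West: 0.04 × 0.33 = 0.0132
  South: 0.08 × 0.148 = 0.01184
  North: 0.17 × 0.032 = 0.00544
  Central: 0.19 × 0.155 = 0.02945
  East: 0.05 × 0.117 = 0.00585
P(complaint) = 0.0564 + 0.0132 + 0.01184 + 0.00544 + 0.02945 + 0.00585 = 0.12218 → 0.122.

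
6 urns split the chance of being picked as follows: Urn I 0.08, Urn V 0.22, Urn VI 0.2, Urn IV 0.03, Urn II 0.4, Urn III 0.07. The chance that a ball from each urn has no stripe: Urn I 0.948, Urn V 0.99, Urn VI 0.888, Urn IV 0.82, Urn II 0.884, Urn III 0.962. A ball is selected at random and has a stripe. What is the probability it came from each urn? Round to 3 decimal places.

Taking complements, P(striped | each) = Urn I 0.052, Urn V 0.01, Urn VI 0.112, Urn IV 0.18, Urn II 0.116, Urn III 0.038.
Compute prior × likelihood for every hypothesis:
  Urn I: 0.08 × 0.052 = 0.00416
  Urn V: 0.22 × 0.01 = 0.0022
  Urn VI: 0.2 × 0.112 = 0.0224
  Urn IV: 0.03 × 0.18 = 0.0054
  Urn II: 0.4 × 0.116 = 0.0464
  Urn III: 0.07 × 0.038 = 0.00266
Normalizing constant = 0.08322.
P(Urn I | striped) = 0.00416/0.08322 ≈ 0.050
P(Urn V | striped) = 0.0022/0.08322 ≈ 0.026
P(Urn VI | striped) = 0.0224/0.08322 ≈ 0.269
P(Urn IV | striped) = 0.0054/0.08322 ≈ 0.065
P(Urn II | striped) = 0.0464/0.08322 ≈ 0.558
P(Urn III | striped) = 0.00266/0.08322 ≈ 0.032
(Check: 0.050+0.026+0.269+0.065+0.558+0.032 = 1.000.)

Urn I 0.050, Urn V 0.026, Urn VI 0.269, Urn IV 0.065, Urn II 0.558, Urn III 0.032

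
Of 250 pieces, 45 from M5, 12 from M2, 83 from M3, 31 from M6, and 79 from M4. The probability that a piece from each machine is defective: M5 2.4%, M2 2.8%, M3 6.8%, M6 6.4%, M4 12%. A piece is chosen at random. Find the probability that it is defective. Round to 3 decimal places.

Unnormalized posteriors (prior × likelihood):
  M5: 0.18 × 0.024 = 0.00432
  M2: 0.048 × 0.028 = 0.001344
  M3: 0.332 × 0.068 = 0.022576
  M6: 0.124 × 0.064 = 0.007936
  M4: 0.316 × 0.12 = 0.03792
P(defective) = 0.00432 + 0.001344 + 0.022576 + 0.007936 + 0.03792 = 0.074096 → 0.074.

0.074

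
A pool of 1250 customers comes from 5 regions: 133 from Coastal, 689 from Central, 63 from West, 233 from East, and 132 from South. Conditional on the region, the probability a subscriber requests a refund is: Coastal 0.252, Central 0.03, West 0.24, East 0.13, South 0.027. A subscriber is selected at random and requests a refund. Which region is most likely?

Unnormalized posteriors (prior × likelihood):
  Coastal: 0.1064 × 0.252 = 0.0268128
  Central: 0.5512 × 0.03 = 0.016536
  West: 0.0504 × 0.24 = 0.012096
  East: 0.1864 × 0.13 = 0.024232
  South: 0.1056 × 0.027 = 0.0028512
Sum = 0.082528.
Largest term belongs to Coastal, so Coastal is most probable.

Coastal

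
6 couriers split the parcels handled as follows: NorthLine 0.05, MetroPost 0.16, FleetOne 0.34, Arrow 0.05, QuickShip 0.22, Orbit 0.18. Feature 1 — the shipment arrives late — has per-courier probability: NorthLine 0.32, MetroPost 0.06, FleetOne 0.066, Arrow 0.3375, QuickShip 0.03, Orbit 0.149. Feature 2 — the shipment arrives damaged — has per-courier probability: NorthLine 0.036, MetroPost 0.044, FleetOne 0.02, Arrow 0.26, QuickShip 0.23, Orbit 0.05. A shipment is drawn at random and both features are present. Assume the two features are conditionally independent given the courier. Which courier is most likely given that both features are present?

Prior × likelihood for each hypothesis:
  NorthLine: 0.05 × 0.32 × 0.036 = 0.000576
  MetroPost: 0.16 × 0.06 × 0.044 = 0.0004224
  FleetOne: 0.34 × 0.066 × 0.02 = 0.0004488
  Arrow: 0.05 × 0.3375 × 0.26 = 0.0043875
  QuickShip: 0.22 × 0.03 × 0.23 = 0.001518
  Orbit: 0.18 × 0.149 × 0.05 = 0.001341
Total = 0.0086937.
Largest term belongs to Arrow, so Arrow is most probable.

Arrow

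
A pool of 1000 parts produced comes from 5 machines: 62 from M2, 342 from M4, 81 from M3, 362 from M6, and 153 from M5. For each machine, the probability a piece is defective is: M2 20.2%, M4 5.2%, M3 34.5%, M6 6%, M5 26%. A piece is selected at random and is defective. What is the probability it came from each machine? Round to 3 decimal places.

M2 0.105, M4 0.149, M3 0.233, M6 0.181, M5 0.332

Prior × likelihood for each hypothesis:
  M2: 0.062 × 0.202 = 0.012524
  M4: 0.342 × 0.052 = 0.017784
  M3: 0.081 × 0.345 = 0.027945
  M6: 0.362 × 0.06 = 0.02172
  M5: 0.153 × 0.26 = 0.03978
Normalizing constant = 0.119753.
P(M2 | defective) = 0.012524/0.119753 ≈ 0.105
P(M4 | defective) = 0.017784/0.119753 ≈ 0.149
P(M3 | defective) = 0.027945/0.119753 ≈ 0.233
P(M6 | defective) = 0.02172/0.119753 ≈ 0.181
P(M5 | defective) = 0.03978/0.119753 ≈ 0.332
(Check: 0.105+0.149+0.233+0.181+0.332 = 1.000.)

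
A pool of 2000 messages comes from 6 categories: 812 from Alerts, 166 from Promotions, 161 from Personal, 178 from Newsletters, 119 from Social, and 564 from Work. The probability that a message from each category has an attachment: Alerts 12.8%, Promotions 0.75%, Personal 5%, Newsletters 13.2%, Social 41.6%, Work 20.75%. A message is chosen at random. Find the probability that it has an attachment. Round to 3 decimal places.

0.152

Prior × likelihood for each hypothesis:
  Alerts: 0.406 × 0.128 = 0.051968
  Promotions: 0.083 × 0.0075 = 0.0006225
  Personal: 0.0805 × 0.05 = 0.004025
  Newsletters: 0.089 × 0.132 = 0.011748
  Social: 0.0595 × 0.416 = 0.024752
  Work: 0.282 × 0.2075 = 0.058515
P(attachment) = 0.051968 + 0.0006225 + 0.004025 + 0.011748 + 0.024752 + 0.058515 = 0.1516305 → 0.152.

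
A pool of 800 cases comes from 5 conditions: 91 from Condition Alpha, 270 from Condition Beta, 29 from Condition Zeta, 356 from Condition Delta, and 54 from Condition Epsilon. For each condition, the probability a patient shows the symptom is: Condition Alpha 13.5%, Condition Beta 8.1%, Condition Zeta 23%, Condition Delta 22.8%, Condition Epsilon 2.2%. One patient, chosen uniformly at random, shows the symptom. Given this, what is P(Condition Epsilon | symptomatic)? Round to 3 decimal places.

0.010

Unnormalized posteriors (prior × likelihood):
  Condition Alpha: 0.11375 × 0.135 = 0.01535625
  Condition Beta: 0.3375 × 0.081 = 0.0273375
  Condition Zeta: 0.03625 × 0.23 = 0.0083375
  Condition Delta: 0.445 × 0.228 = 0.10146
  Condition Epsilon: 0.0675 × 0.022 = 0.001485
Normalizing constant = 0.15397625.
P(Condition Epsilon | evidence) = 0.001485 / 0.15397625 ≈ 0.010.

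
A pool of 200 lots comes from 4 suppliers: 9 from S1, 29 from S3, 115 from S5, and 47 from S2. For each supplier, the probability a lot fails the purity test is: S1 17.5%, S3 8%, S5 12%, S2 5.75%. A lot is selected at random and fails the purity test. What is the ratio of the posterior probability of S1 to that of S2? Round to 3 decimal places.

0.583

Prior × likelihood for each hypothesis:
  S1: 0.045 × 0.175 = 0.007875
  S3: 0.145 × 0.08 = 0.0116
  S5: 0.575 × 0.12 = 0.069
  S2: 0.235 × 0.0575 = 0.0135125
Normalizing constant = 0.1019875.
The ratio is 0.007875 / 0.0135125 (the normalizer cancels) = 0.583.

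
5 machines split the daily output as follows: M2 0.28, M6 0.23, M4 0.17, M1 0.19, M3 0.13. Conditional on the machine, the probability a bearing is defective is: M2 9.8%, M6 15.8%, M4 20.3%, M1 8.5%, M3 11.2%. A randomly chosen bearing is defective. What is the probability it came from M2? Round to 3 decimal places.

0.213

Prior × likelihood for each hypothesis:
  M2: 0.28 × 0.098 = 0.02744
  M6: 0.23 × 0.158 = 0.03634
  M4: 0.17 × 0.203 = 0.03451
  M1: 0.19 × 0.085 = 0.01615
  M3: 0.13 × 0.112 = 0.01456
Total = 0.129.
P(M2 | evidence) = 0.02744 / 0.129 ≈ 0.213.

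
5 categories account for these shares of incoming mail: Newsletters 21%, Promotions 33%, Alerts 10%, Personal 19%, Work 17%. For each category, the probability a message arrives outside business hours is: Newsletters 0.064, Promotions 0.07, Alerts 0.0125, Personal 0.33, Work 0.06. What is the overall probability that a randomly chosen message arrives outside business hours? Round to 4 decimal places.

0.1107

By Bayes' rule, posterior ∝ prior × likelihood:
  Newsletters: 0.21 × 0.064 = 0.01344
  Promotions: 0.33 × 0.07 = 0.0231
  Alerts: 0.1 × 0.0125 = 0.00125
  Personal: 0.19 × 0.33 = 0.0627
  Work: 0.17 × 0.06 = 0.0102
P(off-hours) = 0.01344 + 0.0231 + 0.00125 + 0.0627 + 0.0102 = 0.11069 → 0.1107.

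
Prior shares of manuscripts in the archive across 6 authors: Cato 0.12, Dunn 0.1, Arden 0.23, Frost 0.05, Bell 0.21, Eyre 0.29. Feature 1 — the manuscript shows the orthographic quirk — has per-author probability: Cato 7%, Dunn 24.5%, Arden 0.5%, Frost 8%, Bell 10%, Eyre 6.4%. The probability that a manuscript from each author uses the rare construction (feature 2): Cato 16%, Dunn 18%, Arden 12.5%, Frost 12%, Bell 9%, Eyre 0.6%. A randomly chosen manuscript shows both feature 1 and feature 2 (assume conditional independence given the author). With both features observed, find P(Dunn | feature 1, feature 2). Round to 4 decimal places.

Compute prior × likelihood for every hypothesis:
  Cato: 0.12 × 0.07 × 0.16 = 0.001344
  Dunn: 0.1 × 0.245 × 0.18 = 0.00441
  Arden: 0.23 × 0.005 × 0.125 = 0.00014375
  Frost: 0.05 × 0.08 × 0.12 = 0.00048
  Bell: 0.21 × 0.1 × 0.09 = 0.00189
  Eyre: 0.29 × 0.064 × 0.006 = 0.00011136
Normalizing constant = 0.00837911.
P(Dunn | evidence) = 0.00441 / 0.00837911 ≈ 0.5263.

0.5263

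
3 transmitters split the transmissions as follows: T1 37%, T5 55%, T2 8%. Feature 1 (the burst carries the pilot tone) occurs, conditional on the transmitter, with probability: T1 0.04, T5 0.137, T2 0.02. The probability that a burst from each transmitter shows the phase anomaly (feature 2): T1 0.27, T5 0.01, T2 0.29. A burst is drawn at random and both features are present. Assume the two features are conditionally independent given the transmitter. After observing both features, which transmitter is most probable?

T1

Compute prior × likelihood for every hypothesis:
  T1: 0.37 × 0.04 × 0.27 = 0.003996
  T5: 0.55 × 0.137 × 0.01 = 0.0007535
  T2: 0.08 × 0.02 × 0.29 = 0.000464
Sum = 0.0052135.
Largest term belongs to T1, so T1 is most probable.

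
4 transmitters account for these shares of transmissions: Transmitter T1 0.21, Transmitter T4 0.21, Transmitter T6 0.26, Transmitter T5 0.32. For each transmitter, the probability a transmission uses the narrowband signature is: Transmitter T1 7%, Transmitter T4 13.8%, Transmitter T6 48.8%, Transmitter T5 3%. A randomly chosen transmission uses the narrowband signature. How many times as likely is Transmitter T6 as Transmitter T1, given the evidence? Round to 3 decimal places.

8.631

By Bayes' rule, posterior ∝ prior × likelihood:
  Transmitter T1: 0.21 × 0.07 = 0.0147
  Transmitter T4: 0.21 × 0.138 = 0.02898
  Transmitter T6: 0.26 × 0.488 = 0.12688
  Transmitter T5: 0.32 × 0.03 = 0.0096
Sum = 0.18016.
The ratio is 0.12688 / 0.0147 (the normalizer cancels) = 8.631.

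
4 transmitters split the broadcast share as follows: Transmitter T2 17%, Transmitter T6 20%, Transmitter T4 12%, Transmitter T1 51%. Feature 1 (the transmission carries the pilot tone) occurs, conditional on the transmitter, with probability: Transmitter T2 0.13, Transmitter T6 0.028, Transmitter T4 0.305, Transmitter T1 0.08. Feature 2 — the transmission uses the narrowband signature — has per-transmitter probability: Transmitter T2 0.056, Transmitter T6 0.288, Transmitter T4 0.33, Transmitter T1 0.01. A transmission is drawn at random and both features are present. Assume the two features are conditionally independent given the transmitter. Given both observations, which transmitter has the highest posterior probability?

By Bayes' rule, posterior ∝ prior × likelihood:
  Transmitter T2: 0.17 × 0.13 × 0.056 = 0.0012376
  Transmitter T6: 0.2 × 0.028 × 0.288 = 0.0016128
  Transmitter T4: 0.12 × 0.305 × 0.33 = 0.012078
  Transmitter T1: 0.51 × 0.08 × 0.01 = 0.000408
Total = 0.0153364.
Largest term belongs to Transmitter T4, so Transmitter T4 is most probable.

Transmitter T4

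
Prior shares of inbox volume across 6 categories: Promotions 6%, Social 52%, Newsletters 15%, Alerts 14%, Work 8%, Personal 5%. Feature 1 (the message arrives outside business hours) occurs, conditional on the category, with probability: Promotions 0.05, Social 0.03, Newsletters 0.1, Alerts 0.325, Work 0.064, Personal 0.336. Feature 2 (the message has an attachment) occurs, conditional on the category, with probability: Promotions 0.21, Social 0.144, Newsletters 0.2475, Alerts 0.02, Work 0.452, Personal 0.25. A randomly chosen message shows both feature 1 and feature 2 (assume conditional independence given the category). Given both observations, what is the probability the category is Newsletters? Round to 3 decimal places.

Compute prior × likelihood for every hypothesis:
  Promotions: 0.06 × 0.05 × 0.21 = 0.00063
  Social: 0.52 × 0.03 × 0.144 = 0.0022464
  Newsletters: 0.15 × 0.1 × 0.2475 = 0.0037125
  Alerts: 0.14 × 0.325 × 0.02 = 0.00091
  Work: 0.08 × 0.064 × 0.452 = 0.00231424
  Personal: 0.05 × 0.336 × 0.25 = 0.0042
Normalizing constant = 0.01401314.
P(Newsletters | evidence) = 0.0037125 / 0.01401314 ≈ 0.265.

0.265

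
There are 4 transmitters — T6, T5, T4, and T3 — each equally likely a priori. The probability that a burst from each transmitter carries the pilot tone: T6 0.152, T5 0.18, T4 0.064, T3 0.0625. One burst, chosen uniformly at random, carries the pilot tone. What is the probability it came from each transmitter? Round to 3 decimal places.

With a uniform prior (1/4 each), posterior ∝ likelihood:
  T6: 0.152
  T5: 0.18
  T4: 0.064
  T3: 0.0625
Normalizing constant = 0.4585.
P(T6 | pilot) = 0.152/0.4585 ≈ 0.332
P(T5 | pilot) = 0.18/0.4585 ≈ 0.393
P(T4 | pilot) = 0.064/0.4585 ≈ 0.140
P(T3 | pilot) = 0.0625/0.4585 ≈ 0.136

T6 0.332, T5 0.393, T4 0.140, T3 0.136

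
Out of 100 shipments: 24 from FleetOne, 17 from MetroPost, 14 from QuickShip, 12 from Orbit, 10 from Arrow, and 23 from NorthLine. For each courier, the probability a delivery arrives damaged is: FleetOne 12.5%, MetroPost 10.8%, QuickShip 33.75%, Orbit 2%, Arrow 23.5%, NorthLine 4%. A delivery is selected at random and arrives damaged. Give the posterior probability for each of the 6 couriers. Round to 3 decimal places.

Compute prior × likelihood for every hypothesis:
  FleetOne: 0.24 × 0.125 = 0.03
  MetroPost: 0.17 × 0.108 = 0.01836
  QuickShip: 0.14 × 0.3375 = 0.04725
  Orbit: 0.12 × 0.02 = 0.0024
  Arrow: 0.1 × 0.235 = 0.0235
  NorthLine: 0.23 × 0.04 = 0.0092
Total = 0.13071.
P(FleetOne | damaged) = 0.03/0.13071 ≈ 0.230
P(MetroPost | damaged) = 0.01836/0.13071 ≈ 0.140
P(QuickShip | damaged) = 0.04725/0.13071 ≈ 0.361
P(Orbit | damaged) = 0.0024/0.13071 ≈ 0.018
P(Arrow | damaged) = 0.0235/0.13071 ≈ 0.180
P(NorthLine | damaged) = 0.0092/0.13071 ≈ 0.070
(Check: 0.230+0.140+0.361+0.018+0.180+0.070 = 0.999.)

FleetOne 0.230, MetroPost 0.140, QuickShip 0.361, Orbit 0.018, Arrow 0.180, NorthLine 0.070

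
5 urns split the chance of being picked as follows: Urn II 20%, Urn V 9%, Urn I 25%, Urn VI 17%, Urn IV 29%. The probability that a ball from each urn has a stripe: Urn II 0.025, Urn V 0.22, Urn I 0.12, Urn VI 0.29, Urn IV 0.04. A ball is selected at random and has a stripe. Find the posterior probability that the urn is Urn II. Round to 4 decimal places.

0.0432

Unnormalized posteriors (prior × likelihood):
  Urn II: 0.2 × 0.025 = 0.005
  Urn V: 0.09 × 0.22 = 0.0198
  Urn I: 0.25 × 0.12 = 0.03
  Urn VI: 0.17 × 0.29 = 0.0493
  Urn IV: 0.29 × 0.04 = 0.0116
Normalizing constant = 0.1157.
P(Urn II | evidence) = 0.005 / 0.1157 ≈ 0.0432.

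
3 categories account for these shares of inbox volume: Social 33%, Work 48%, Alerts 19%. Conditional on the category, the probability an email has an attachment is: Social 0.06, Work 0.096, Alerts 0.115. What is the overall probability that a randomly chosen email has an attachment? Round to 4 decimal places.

0.0877

Prior × likelihood for each hypothesis:
  Social: 0.33 × 0.06 = 0.0198
  Work: 0.48 × 0.096 = 0.04608
  Alerts: 0.19 × 0.115 = 0.02185
P(attachment) = 0.0198 + 0.04608 + 0.02185 = 0.08773 → 0.0877.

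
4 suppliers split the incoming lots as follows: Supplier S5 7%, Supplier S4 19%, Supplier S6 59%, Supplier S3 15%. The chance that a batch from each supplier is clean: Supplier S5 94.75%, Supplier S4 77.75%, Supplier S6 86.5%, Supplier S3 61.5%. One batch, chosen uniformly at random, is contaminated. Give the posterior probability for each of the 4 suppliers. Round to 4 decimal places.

Supplier S5 0.0200, Supplier S4 0.2306, Supplier S6 0.4344, Supplier S3 0.3150

Taking complements, P(contaminated | each) = Supplier S5 0.0525, Supplier S4 0.2225, Supplier S6 0.135, Supplier S3 0.385.
Prior × likelihood for each hypothesis:
  Supplier S5: 0.07 × 0.0525 = 0.003675
  Supplier S4: 0.19 × 0.2225 = 0.042275
  Supplier S6: 0.59 × 0.135 = 0.07965
  Supplier S3: 0.15 × 0.385 = 0.05775
Total = 0.18335.
P(Supplier S5 | contaminated) = 0.003675/0.18335 ≈ 0.0200
P(Supplier S4 | contaminated) = 0.042275/0.18335 ≈ 0.2306
P(Supplier S6 | contaminated) = 0.07965/0.18335 ≈ 0.4344
P(Supplier S3 | contaminated) = 0.05775/0.18335 ≈ 0.3150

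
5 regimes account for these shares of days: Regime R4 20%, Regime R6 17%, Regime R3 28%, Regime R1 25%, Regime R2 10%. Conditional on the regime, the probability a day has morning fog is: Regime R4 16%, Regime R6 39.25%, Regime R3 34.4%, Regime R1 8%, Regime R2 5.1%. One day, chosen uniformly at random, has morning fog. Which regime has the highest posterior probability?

Regime R3

Unnormalized posteriors (prior × likelihood):
  Regime R4: 0.2 × 0.16 = 0.032
  Regime R6: 0.17 × 0.3925 = 0.066725
  Regime R3: 0.28 × 0.344 = 0.09632
  Regime R1: 0.25 × 0.08 = 0.02
  Regime R2: 0.1 × 0.051 = 0.0051
Sum = 0.220145.
Largest term belongs to Regime R3, so Regime R3 is most probable.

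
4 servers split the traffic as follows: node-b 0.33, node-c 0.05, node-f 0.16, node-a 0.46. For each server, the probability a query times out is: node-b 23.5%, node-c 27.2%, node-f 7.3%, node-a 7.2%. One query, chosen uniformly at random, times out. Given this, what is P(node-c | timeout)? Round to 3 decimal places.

Unnormalized posteriors (prior × likelihood):
  node-b: 0.33 × 0.235 = 0.07755
  node-c: 0.05 × 0.272 = 0.0136
  node-f: 0.16 × 0.073 = 0.01168
  node-a: 0.46 × 0.072 = 0.03312
Normalizing constant = 0.13595.
P(node-c | evidence) = 0.0136 / 0.13595 ≈ 0.100.

0.100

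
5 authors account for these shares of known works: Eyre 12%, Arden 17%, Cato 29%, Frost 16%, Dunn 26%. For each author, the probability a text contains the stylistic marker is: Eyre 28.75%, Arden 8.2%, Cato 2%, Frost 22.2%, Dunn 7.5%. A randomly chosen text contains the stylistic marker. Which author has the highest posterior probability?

Compute prior × likelihood for every hypothesis:
  Eyre: 0.12 × 0.2875 = 0.0345
  Arden: 0.17 × 0.082 = 0.01394
  Cato: 0.29 × 0.02 = 0.0058
  Frost: 0.16 × 0.222 = 0.03552
  Dunn: 0.26 × 0.075 = 0.0195
Total = 0.10926.
Largest term belongs to Frost, so Frost is most probable.

Frost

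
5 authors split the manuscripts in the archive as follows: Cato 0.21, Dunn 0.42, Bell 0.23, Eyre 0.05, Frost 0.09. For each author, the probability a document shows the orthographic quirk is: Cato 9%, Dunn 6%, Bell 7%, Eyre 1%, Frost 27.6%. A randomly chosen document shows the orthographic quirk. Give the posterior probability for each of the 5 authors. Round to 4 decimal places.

Cato 0.2209, Dunn 0.2946, Bell 0.1882, Eyre 0.0058, Frost 0.2904

Unnormalized posteriors (prior × likelihood):
  Cato: 0.21 × 0.09 = 0.0189
  Dunn: 0.42 × 0.06 = 0.0252
  Bell: 0.23 × 0.07 = 0.0161
  Eyre: 0.05 × 0.01 = 0.0005
  Frost: 0.09 × 0.276 = 0.02484
Normalizing constant = 0.08554.
P(Cato | quirk) = 0.0189/0.08554 ≈ 0.2209
P(Dunn | quirk) = 0.0252/0.08554 ≈ 0.2946
P(Bell | quirk) = 0.0161/0.08554 ≈ 0.1882
P(Eyre | quirk) = 0.0005/0.08554 ≈ 0.0058
P(Frost | quirk) = 0.02484/0.08554 ≈ 0.2904
(Check: 0.2209+0.2946+0.1882+0.0058+0.2904 = 0.9999.)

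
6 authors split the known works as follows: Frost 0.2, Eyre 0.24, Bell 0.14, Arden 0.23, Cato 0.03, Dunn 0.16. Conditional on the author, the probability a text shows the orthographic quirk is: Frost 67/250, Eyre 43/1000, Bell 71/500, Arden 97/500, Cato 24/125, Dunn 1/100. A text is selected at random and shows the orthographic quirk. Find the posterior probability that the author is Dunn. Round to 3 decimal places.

0.012

Prior × likelihood for each hypothesis:
  Frost: 0.2 × 0.268 = 0.0536
  Eyre: 0.24 × 0.043 = 0.01032
  Bell: 0.14 × 0.142 = 0.01988
  Arden: 0.23 × 0.194 = 0.04462
  Cato: 0.03 × 0.192 = 0.00576
  Dunn: 0.16 × 0.01 = 0.0016
Total = 0.13578.
P(Dunn | evidence) = 0.0016 / 0.13578 ≈ 0.012.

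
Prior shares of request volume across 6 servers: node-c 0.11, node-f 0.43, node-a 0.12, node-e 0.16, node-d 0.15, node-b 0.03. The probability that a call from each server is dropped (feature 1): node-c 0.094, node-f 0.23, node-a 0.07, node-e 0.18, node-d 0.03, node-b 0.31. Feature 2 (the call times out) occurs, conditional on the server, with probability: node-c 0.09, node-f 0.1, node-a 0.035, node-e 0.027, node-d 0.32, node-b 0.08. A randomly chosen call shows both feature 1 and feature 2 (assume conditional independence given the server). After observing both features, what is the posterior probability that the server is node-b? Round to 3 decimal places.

Prior × likelihood for each hypothesis:
  node-c: 0.11 × 0.094 × 0.09 = 0.0009306
  node-f: 0.43 × 0.23 × 0.1 = 0.00989
  node-a: 0.12 × 0.07 × 0.035 = 0.000294
  node-e: 0.16 × 0.18 × 0.027 = 0.0007776
  node-d: 0.15 × 0.03 × 0.32 = 0.00144
  node-b: 0.03 × 0.31 × 0.08 = 0.000744
Total = 0.0140762.
P(node-b | evidence) = 0.000744 / 0.0140762 ≈ 0.053.

0.053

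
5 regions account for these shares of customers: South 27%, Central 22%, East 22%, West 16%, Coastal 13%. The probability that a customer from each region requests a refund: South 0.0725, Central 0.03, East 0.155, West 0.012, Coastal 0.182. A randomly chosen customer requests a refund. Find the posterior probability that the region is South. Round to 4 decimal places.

Compute prior × likelihood for every hypothesis:
  South: 0.27 × 0.0725 = 0.019575
  Central: 0.22 × 0.03 = 0.0066
  East: 0.22 × 0.155 = 0.0341
  West: 0.16 × 0.012 = 0.00192
  Coastal: 0.13 × 0.182 = 0.02366
Total = 0.085855.
P(South | evidence) = 0.019575 / 0.085855 ≈ 0.2280.

0.2280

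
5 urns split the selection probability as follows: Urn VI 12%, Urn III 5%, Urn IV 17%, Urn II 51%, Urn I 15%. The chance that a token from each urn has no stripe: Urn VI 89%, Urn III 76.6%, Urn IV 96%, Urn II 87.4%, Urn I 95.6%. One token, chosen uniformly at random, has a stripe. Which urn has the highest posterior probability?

Taking complements, P(striped | each) = Urn VI 0.11, Urn III 0.234, Urn IV 0.04, Urn II 0.126, Urn I 0.044.
By Bayes' rule, posterior ∝ prior × likelihood:
  Urn VI: 0.12 × 0.11 = 0.0132
  Urn III: 0.05 × 0.234 = 0.0117
  Urn IV: 0.17 × 0.04 = 0.0068
  Urn II: 0.51 × 0.126 = 0.06426
  Urn I: 0.15 × 0.044 = 0.0066
Normalizing constant = 0.10256.
Largest term belongs to Urn II, so Urn II is most probable.

Urn II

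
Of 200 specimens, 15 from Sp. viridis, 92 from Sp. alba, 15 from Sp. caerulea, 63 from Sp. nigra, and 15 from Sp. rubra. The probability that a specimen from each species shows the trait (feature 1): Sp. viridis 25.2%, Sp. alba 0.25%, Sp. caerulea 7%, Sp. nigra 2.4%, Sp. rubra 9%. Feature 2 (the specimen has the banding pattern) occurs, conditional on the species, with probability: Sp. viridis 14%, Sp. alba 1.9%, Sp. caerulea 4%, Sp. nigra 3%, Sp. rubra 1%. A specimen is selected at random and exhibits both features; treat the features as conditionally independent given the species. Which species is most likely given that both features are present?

Compute prior × likelihood for every hypothesis:
  Sp. viridis: 0.075 × 0.252 × 0.14 = 0.002646
  Sp. alba: 0.46 × 0.0025 × 0.019 = 0.00002185
  Sp. caerulea: 0.075 × 0.07 × 0.04 = 0.00021
  Sp. nigra: 0.315 × 0.024 × 0.03 = 0.0002268
  Sp. rubra: 0.075 × 0.09 × 0.01 = 0.0000675
Total = 0.00317215.
Largest term belongs to Sp. viridis, so Sp. viridis is most probable.

Sp. viridis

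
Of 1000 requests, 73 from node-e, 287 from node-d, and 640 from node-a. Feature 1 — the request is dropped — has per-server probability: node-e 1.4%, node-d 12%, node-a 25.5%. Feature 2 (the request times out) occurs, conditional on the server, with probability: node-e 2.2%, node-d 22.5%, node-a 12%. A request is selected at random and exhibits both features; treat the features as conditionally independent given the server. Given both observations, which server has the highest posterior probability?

Unnormalized posteriors (prior × likelihood):
  node-e: 0.073 × 0.014 × 0.022 = 0.000022484
  node-d: 0.287 × 0.12 × 0.225 = 0.007749
  node-a: 0.64 × 0.255 × 0.12 = 0.019584
Sum = 0.027355484.
Largest term belongs to node-a, so node-a is most probable.

node-a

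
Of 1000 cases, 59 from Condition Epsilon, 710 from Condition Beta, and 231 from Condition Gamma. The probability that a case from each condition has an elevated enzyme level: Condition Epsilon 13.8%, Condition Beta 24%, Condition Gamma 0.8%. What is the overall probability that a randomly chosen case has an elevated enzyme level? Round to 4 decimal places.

Compute prior × likelihood for every hypothesis:
  Condition Epsilon: 0.059 × 0.138 = 0.008142
  Condition Beta: 0.71 × 0.24 = 0.1704
  Condition Gamma: 0.231 × 0.008 = 0.001848
P(elevated) = 0.008142 + 0.1704 + 0.001848 = 0.18039 → 0.1804.

0.1804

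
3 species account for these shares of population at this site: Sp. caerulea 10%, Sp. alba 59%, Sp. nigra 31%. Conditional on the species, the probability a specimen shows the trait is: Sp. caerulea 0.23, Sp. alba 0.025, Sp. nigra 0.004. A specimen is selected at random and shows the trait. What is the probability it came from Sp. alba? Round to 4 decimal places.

0.3783

By Bayes' rule, posterior ∝ prior × likelihood:
  Sp. caerulea: 0.1 × 0.23 = 0.023
  Sp. alba: 0.59 × 0.025 = 0.01475
  Sp. nigra: 0.31 × 0.004 = 0.00124
Sum = 0.03899.
P(Sp. alba | evidence) = 0.01475 / 0.03899 ≈ 0.3783.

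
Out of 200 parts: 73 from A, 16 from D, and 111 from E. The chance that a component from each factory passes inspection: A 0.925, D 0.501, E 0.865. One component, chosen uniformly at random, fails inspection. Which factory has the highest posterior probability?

E

Taking complements, P(nonconforming | each) = A 0.075, D 0.499, E 0.135.
Unnormalized posteriors (prior × likelihood):
  A: 0.365 × 0.075 = 0.027375
  D: 0.08 × 0.499 = 0.03992
  E: 0.555 × 0.135 = 0.074925
Normalizing constant = 0.14222.
Largest term belongs to E, so E is most probable.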